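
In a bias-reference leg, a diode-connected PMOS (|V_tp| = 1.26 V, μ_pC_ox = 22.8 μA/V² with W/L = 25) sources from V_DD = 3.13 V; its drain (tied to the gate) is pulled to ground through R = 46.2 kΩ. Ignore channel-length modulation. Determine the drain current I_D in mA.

I_D = 0.0331 mA

With gate tied to drain, V_SG = V_SD ≥ V_SG − |V_tp|, so the device is in saturation.
k_p = μ_pC_ox · (W/L) = 0.57 mA/V².
KCL at the drain: ½ k_p (V_SG − |V_tp|)² = (V_DD − V_SG)/R.
Let x = V_SG − 1.26. Then 13.2 x² + x − 1.87 = 0, giving x = 0.341 V (positive root), so V_SG = 1.6 V.
I_D = (V_DD − V_SG)/R = (3.13 − 1.6) / 46.2 = 0.0331 mA.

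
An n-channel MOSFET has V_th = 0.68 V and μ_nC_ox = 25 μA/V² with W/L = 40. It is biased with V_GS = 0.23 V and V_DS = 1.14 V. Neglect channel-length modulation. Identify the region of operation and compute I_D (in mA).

Cutoff; I_D = 0 mA

V_GS = 0.23 V < V_th = 0.68 V, so the transistor is in cutoff.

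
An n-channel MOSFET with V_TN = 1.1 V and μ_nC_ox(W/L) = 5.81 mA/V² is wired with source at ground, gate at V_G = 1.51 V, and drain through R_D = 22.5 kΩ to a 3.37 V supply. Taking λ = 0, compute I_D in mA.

V_GS = V_G = 1.51 V, so V_ov = 1.51 − 1.1 = 0.41 V.
Assume saturation: I_D = ½ k_n V_ov² = 0.5 × 5.81 × 0.41² = 0.488 mA, giving V_DS = V_DD − I_D R_D = 3.37 − 0.488 × 22.5 = -7.62 V.
But -7.62 V < V_ov = 0.41 V, so the device is actually in triode.
In triode I_D = k_n[V_ov V_DS − ½ V_DS²] and I_D = (V_DD − V_DS)/R_D. Equating: 65.4 V_DS² − 54.6 V_DS + 3.37 = 0, giving V_DS = 0.0671 V (the root below V_ov).
I_D = (3.37 − 0.0671) / 22.5 = 0.147 mA.

I_D = 0.147 mA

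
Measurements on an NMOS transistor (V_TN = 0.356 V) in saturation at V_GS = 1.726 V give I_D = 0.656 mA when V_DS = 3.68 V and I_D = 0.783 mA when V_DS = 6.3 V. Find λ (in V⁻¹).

With V_GS fixed, I_D ∝ (1 + λ V_DS) in saturation, so I_D2/I_D1 = (1 + λ V_DS2)/(1 + λ V_DS1).
0.783/0.656 = 1.194 = (1 + 6.3 λ)/(1 + 3.68 λ).
Solving: λ (I_D1 V_DS2 − I_D2 V_DS1) = I_D2 − I_D1, so λ = (0.783 − 0.656) / (0.656 × 6.3 − 0.783 × 3.68) = 0.127 / 1.25 = 0.101 V⁻¹.

λ = 0.101 V⁻¹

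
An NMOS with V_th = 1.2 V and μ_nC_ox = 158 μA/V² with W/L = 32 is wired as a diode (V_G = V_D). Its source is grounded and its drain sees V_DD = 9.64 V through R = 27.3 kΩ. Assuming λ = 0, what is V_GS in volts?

With gate tied to drain, V_GS = V_DS ≥ V_GS − V_th, so the device is in saturation.
k_n = μ_nC_ox · (W/L) = 5.056 mA/V².
KCL at the drain: ½ k_n (V_GS − V_th)² = (V_DD − V_GS)/R.
Let x = V_GS − 1.2. Then 69 x² + x − 8.44 = 0, giving x = 0.343 V (positive root), so V_GS = 1.54 V.
I_D = (V_DD − V_GS)/R = (9.64 − 1.54) / 27.3 = 0.297 mA.

V_GS = 1.54 V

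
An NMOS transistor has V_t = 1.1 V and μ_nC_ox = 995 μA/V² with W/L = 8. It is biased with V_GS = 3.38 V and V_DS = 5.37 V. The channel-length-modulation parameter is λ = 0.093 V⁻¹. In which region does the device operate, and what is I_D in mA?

k_n = μ_nC_ox · (W/L) = 7.96 mA/V².
V_ov = V_GS − V_t = 3.38 − 1.1 = 2.28 V.
Since V_DS = 5.37 V ≥ V_ov = 2.28 V, the device is in saturation.
I_D = ½ k_n V_ov² (1 + λ V_DS) = 0.5 × 7.96 × 2.28² × (1 + 0.093 × 5.37) = 31 mA.

Saturation; I_D = 31.0 mA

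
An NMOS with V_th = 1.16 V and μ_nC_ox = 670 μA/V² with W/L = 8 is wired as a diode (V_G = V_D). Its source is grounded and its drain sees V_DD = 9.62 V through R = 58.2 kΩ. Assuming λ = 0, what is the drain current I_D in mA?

With gate tied to drain, V_GS = V_DS ≥ V_GS − V_th, so the device is in saturation.
k_n = μ_nC_ox · (W/L) = 5.36 mA/V².
KCL at the drain: ½ k_n (V_GS − V_th)² = (V_DD − V_GS)/R.
Let x = V_GS − 1.16. Then 156 x² + x − 8.46 = 0, giving x = 0.23 V (positive root), so V_GS = 1.39 V.
I_D = (V_DD − V_GS)/R = (9.62 − 1.39) / 58.2 = 0.141 mA.

I_D = 0.141 mA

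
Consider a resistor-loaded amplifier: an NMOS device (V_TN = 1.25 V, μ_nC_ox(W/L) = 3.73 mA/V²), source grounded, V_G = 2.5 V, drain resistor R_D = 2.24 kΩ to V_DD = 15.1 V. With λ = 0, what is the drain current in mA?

I_D = 2.91 mA

V_GS = V_G = 2.5 V, so V_ov = 2.5 − 1.25 = 1.25 V.
Assume saturation: I_D = ½ k_n V_ov² = 0.5 × 3.73 × 1.25² = 2.91 mA, giving V_DS = V_DD − I_D R_D = 15.1 − 2.91 × 2.24 = 8.57 V.
V_DS = 8.57 V ≥ V_ov = 1.25 V, confirming saturation.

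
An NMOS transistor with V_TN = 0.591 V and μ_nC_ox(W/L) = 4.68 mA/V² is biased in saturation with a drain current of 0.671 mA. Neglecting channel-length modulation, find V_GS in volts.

V_GS = 1.13 V

In saturation I_D = ½ k_n (V_GS − V_TN)², so V_GS − V_TN = √(2 I_D / k_n) = √(2 × 0.671 / 4.68) = 0.535 V.
V_GS = 0.591 + 0.535 = 1.13 V.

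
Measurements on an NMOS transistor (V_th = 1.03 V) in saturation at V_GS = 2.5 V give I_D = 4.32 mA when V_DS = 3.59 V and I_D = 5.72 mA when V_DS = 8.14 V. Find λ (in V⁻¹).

With V_GS fixed, I_D ∝ (1 + λ V_DS) in saturation, so I_D2/I_D1 = (1 + λ V_DS2)/(1 + λ V_DS1).
5.72/4.32 = 1.324 = (1 + 8.14 λ)/(1 + 3.59 λ).
Solving: λ (I_D1 V_DS2 − I_D2 V_DS1) = I_D2 − I_D1, so λ = (5.72 − 4.32) / (4.32 × 8.14 − 5.72 × 3.59) = 1.4 / 14.6 = 0.0957 V⁻¹.

λ = 0.0957 V⁻¹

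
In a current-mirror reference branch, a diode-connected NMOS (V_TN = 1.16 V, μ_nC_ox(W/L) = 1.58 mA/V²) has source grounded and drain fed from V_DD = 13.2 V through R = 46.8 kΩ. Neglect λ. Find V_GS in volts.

With gate tied to drain, V_GS = V_DS ≥ V_GS − V_TN, so the device is in saturation.
KCL at the drain: ½ k_n (V_GS − V_TN)² = (V_DD − V_GS)/R.
Let x = V_GS − 1.16. Then 37 x² + x − 12.04 = 0, giving x = 0.557 V (positive root), so V_GS = 1.72 V.
I_D = (V_DD − V_GS)/R = (13.2 − 1.72) / 46.8 = 0.245 mA.

V_GS = 1.72 V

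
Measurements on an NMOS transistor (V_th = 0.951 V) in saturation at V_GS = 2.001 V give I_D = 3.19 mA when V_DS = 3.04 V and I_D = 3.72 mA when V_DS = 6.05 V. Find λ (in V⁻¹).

With V_GS fixed, I_D ∝ (1 + λ V_DS) in saturation, so I_D2/I_D1 = (1 + λ V_DS2)/(1 + λ V_DS1).
3.72/3.19 = 1.166 = (1 + 6.05 λ)/(1 + 3.04 λ).
Solving: λ (I_D1 V_DS2 − I_D2 V_DS1) = I_D2 − I_D1, so λ = (3.72 − 3.19) / (3.19 × 6.05 − 3.72 × 3.04) = 0.53 / 7.99 = 0.0663 V⁻¹.

λ = 0.0663 V⁻¹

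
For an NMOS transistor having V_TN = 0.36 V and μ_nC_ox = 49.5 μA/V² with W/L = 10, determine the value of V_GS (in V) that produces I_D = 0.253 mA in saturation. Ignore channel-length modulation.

V_GS = 1.37 V

k_n = μ_nC_ox · (W/L) = 0.495 mA/V².
In saturation I_D = ½ k_n (V_GS − V_TN)², so V_GS − V_TN = √(2 I_D / k_n) = √(2 × 0.253 / 0.495) = 1.01 V.
V_GS = 0.36 + 1.01 = 1.37 V.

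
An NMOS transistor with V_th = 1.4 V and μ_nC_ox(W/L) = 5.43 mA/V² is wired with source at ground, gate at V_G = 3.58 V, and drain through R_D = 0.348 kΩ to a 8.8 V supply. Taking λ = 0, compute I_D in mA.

I_D = 12.9 mA

V_GS = V_G = 3.58 V, so V_ov = 3.58 − 1.4 = 2.18 V.
Assume saturation: I_D = ½ k_n V_ov² = 0.5 × 5.43 × 2.18² = 12.9 mA, giving V_DS = V_DD − I_D R_D = 8.8 − 12.9 × 0.348 = 4.31 V.
V_DS = 4.31 V ≥ V_ov = 2.18 V, confirming saturation.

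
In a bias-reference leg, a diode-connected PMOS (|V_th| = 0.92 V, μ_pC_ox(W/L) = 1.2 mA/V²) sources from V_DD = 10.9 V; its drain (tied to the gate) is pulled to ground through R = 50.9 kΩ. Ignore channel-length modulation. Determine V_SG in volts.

With gate tied to drain, V_SG = V_SD ≥ V_SG − |V_th|, so the device is in saturation.
KCL at the drain: ½ k_p (V_SG − |V_th|)² = (V_DD − V_SG)/R.
Let x = V_SG − 0.92. Then 30.5 x² + x − 9.98 = 0, giving x = 0.556 V (positive root), so V_SG = 1.48 V.
I_D = (V_DD − V_SG)/R = (10.9 − 1.48) / 50.9 = 0.185 mA.

V_SG = 1.48 V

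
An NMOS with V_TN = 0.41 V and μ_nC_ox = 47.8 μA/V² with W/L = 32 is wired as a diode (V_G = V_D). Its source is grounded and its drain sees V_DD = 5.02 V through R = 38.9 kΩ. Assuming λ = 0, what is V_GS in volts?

V_GS = 0.787 V

With gate tied to drain, V_GS = V_DS ≥ V_GS − V_TN, so the device is in saturation.
k_n = μ_nC_ox · (W/L) = 1.53 mA/V².
KCL at the drain: ½ k_n (V_GS − V_TN)² = (V_DD − V_GS)/R.
Let x = V_GS − 0.41. Then 29.8 x² + x − 4.61 = 0, giving x = 0.377 V (positive root), so V_GS = 0.787 V.
I_D = (V_DD − V_GS)/R = (5.02 − 0.787) / 38.9 = 0.109 mA.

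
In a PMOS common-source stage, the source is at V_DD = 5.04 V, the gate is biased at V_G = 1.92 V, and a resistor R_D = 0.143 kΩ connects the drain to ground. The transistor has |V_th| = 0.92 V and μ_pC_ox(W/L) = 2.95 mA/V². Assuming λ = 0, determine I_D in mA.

I_D = 7.14 mA

V_SG = V_DD − V_G = 5.04 − 1.92 = 3.12 V, so V_ov = 3.12 − 0.92 = 2.2 V.
Assume saturation: I_D = ½ k_p V_ov² = 0.5 × 2.95 × 2.2² = 7.14 mA, giving V_SD = V_DD − I_D R_D = 5.04 − 7.14 × 0.143 = 4.02 V.
V_SD = 4.02 V ≥ V_ov = 2.2 V, confirming saturation.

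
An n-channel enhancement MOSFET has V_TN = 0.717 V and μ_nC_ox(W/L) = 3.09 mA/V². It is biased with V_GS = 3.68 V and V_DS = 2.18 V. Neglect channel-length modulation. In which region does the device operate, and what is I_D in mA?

V_ov = V_GS − V_TN = 3.68 − 0.717 = 2.96 V.
Since V_DS = 2.18 V < V_ov = 2.96 V, the device is in the triode region.
I_D = k_n [V_ov · V_DS − ½ V_DS²] = 3.09 × [2.96 × 2.18 − 0.5 × 2.18²] = 12.6 mA.

Triode; I_D = 12.6 mA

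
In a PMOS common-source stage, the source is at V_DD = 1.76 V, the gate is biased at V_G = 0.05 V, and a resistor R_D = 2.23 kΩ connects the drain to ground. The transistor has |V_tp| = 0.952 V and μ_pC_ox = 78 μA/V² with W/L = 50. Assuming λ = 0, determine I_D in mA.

I_D = 0.666 mA

V_SG = V_DD − V_G = 1.76 − 0.05 = 1.71 V, so V_ov = 1.71 − 0.952 = 0.758 V.
k_p = μ_pC_ox · (W/L) = 3.9 mA/V².
Assume saturation: I_D = ½ k_p V_ov² = 0.5 × 3.9 × 0.758² = 1.12 mA, giving V_SD = V_DD − I_D R_D = 1.76 − 1.12 × 2.23 = -0.738 V.
But -0.738 V < V_ov = 0.758 V, so the device is actually in triode.
In triode I_D = k_p[V_ov V_SD − ½ V_SD²] and I_D = (V_DD − V_SD)/R_D. Equating: 4.35 V_SD² − 7.592 V_SD + 1.76 = 0, giving V_SD = 0.275 V (the root below V_ov).
I_D = (1.76 − 0.275) / 2.23 = 0.666 mA.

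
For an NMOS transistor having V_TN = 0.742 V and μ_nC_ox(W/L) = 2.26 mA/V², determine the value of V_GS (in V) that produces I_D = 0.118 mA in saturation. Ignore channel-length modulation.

In saturation I_D = ½ k_n (V_GS − V_TN)², so V_GS − V_TN = √(2 I_D / k_n) = √(2 × 0.118 / 2.26) = 0.323 V.
V_GS = 0.742 + 0.323 = 1.07 V.

V_GS = 1.07 V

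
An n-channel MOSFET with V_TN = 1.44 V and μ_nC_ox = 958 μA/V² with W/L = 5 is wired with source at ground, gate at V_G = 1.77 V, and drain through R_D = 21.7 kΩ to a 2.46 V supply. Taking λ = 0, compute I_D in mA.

V_GS = V_G = 1.77 V, so V_ov = 1.77 − 1.44 = 0.33 V.
k_n = μ_nC_ox · (W/L) = 4.79 mA/V².
Assume saturation: I_D = ½ k_n V_ov² = 0.5 × 4.79 × 0.33² = 0.261 mA, giving V_DS = V_DD − I_D R_D = 2.46 − 0.261 × 21.7 = -3.2 V.
But -3.2 V < V_ov = 0.33 V, so the device is actually in triode.
In triode I_D = k_n[V_ov V_DS − ½ V_DS²] and I_D = (V_DD − V_DS)/R_D. Equating: 52 V_DS² − 35.3 V_DS + 2.46 = 0, giving V_DS = 0.0788 V (the root below V_ov).
I_D = (2.46 − 0.0788) / 21.7 = 0.11 mA.

I_D = 0.110 mA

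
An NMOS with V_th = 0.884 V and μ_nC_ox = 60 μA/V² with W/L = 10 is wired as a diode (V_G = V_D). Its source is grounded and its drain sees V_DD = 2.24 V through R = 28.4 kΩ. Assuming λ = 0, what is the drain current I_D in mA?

I_D = 0.0356 mA

With gate tied to drain, V_GS = V_DS ≥ V_GS − V_th, so the device is in saturation.
k_n = μ_nC_ox · (W/L) = 0.6 mA/V².
KCL at the drain: ½ k_n (V_GS − V_th)² = (V_DD − V_GS)/R.
Let x = V_GS − 0.884. Then 8.52 x² + x − 1.356 = 0, giving x = 0.345 V (positive root), so V_GS = 1.23 V.
I_D = (V_DD − V_GS)/R = (2.24 − 1.23) / 28.4 = 0.0356 mA.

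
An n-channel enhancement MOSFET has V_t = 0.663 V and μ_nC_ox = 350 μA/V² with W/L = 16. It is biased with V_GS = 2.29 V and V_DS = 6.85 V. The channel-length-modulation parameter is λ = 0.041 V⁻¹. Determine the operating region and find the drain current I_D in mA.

Saturation; I_D = 9.49 mA

k_n = μ_nC_ox · (W/L) = 5.6 mA/V².
V_ov = V_GS − V_t = 2.29 − 0.663 = 1.63 V.
Since V_DS = 6.85 V ≥ V_ov = 1.63 V, the device is in saturation.
I_D = ½ k_n V_ov² (1 + λ V_DS) = 0.5 × 5.6 × 1.63² × (1 + 0.041 × 6.85) = 9.49 mA.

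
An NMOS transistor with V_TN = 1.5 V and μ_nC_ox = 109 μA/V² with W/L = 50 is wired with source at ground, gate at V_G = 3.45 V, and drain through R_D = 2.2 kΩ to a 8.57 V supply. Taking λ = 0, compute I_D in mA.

V_GS = V_G = 3.45 V, so V_ov = 3.45 − 1.5 = 1.95 V.
k_n = μ_nC_ox · (W/L) = 5.45 mA/V².
Assume saturation: I_D = ½ k_n V_ov² = 0.5 × 5.45 × 1.95² = 10.4 mA, giving V_DS = V_DD − I_D R_D = 8.57 − 10.4 × 2.2 = -14.2 V.
But -14.2 V < V_ov = 1.95 V, so the device is actually in triode.
In triode I_D = k_n[V_ov V_DS − ½ V_DS²] and I_D = (V_DD − V_DS)/R_D. Equating: 6 V_DS² − 24.38 V_DS + 8.57 = 0, giving V_DS = 0.389 V (the root below V_ov).
I_D = (8.57 − 0.389) / 2.2 = 3.72 mA.

I_D = 3.72 mA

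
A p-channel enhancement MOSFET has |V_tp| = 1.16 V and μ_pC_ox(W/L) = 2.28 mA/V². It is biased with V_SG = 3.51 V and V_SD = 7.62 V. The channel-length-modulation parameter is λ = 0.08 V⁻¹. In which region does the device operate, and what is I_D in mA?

Saturation; I_D = 10.1 mA

V_ov = V_SG − |V_tp| = 3.51 − 1.16 = 2.35 V.
Since V_SD = 7.62 V ≥ V_ov = 2.35 V, the device is in saturation.
I_D = ½ k_p V_ov² (1 + λ V_SD) = 0.5 × 2.28 × 2.35² × (1 + 0.08 × 7.62) = 10.1 mA.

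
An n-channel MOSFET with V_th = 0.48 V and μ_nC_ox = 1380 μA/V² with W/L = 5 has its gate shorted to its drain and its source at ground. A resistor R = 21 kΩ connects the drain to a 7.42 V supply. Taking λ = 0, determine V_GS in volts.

With gate tied to drain, V_GS = V_DS ≥ V_GS − V_th, so the device is in saturation.
k_n = μ_nC_ox · (W/L) = 6.9 mA/V².
KCL at the drain: ½ k_n (V_GS − V_th)² = (V_DD − V_GS)/R.
Let x = V_GS − 0.48. Then 72.5 x² + x − 6.94 = 0, giving x = 0.303 V (positive root), so V_GS = 0.783 V.
I_D = (V_DD − V_GS)/R = (7.42 − 0.783) / 21 = 0.316 mA.

V_GS = 0.783 V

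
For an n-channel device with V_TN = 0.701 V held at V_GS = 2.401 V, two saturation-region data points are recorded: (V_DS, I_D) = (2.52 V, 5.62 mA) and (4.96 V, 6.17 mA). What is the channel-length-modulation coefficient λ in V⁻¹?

λ = 0.0446 V⁻¹

With V_GS fixed, I_D ∝ (1 + λ V_DS) in saturation, so I_D2/I_D1 = (1 + λ V_DS2)/(1 + λ V_DS1).
6.17/5.62 = 1.098 = (1 + 4.96 λ)/(1 + 2.52 λ).
Solving: λ (I_D1 V_DS2 − I_D2 V_DS1) = I_D2 − I_D1, so λ = (6.17 − 5.62) / (5.62 × 4.96 − 6.17 × 2.52) = 0.55 / 12.3 = 0.0446 V⁻¹.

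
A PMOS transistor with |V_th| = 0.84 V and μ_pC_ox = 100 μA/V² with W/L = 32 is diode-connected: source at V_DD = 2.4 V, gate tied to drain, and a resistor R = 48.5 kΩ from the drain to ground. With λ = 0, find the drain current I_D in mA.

I_D = 0.0294 mA

With gate tied to drain, V_SG = V_SD ≥ V_SG − |V_th|, so the device is in saturation.
k_p = μ_pC_ox · (W/L) = 3.2 mA/V².
KCL at the drain: ½ k_p (V_SG − |V_th|)² = (V_DD − V_SG)/R.
Let x = V_SG − 0.84. Then 77.6 x² + x − 1.56 = 0, giving x = 0.135 V (positive root), so V_SG = 0.975 V.
I_D = (V_DD − V_SG)/R = (2.4 − 0.975) / 48.5 = 0.0294 mA.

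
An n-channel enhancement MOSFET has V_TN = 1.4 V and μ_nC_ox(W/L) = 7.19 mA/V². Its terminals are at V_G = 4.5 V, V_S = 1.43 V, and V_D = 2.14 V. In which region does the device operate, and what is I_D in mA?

V_GS = V_G − V_S = 4.5 − 1.43 = 3.07 V; V_DS = V_D − V_S = 2.14 − 1.43 = 0.71 V.
V_ov = V_GS − V_TN = 3.07 − 1.4 = 1.67 V.
Since V_DS = 0.71 V < V_ov = 1.67 V, the device is in the triode region.
I_D = k_n [V_ov · V_DS − ½ V_DS²] = 7.19 × [1.67 × 0.71 − 0.5 × 0.71²] = 6.71 mA.

Triode; I_D = 6.71 mA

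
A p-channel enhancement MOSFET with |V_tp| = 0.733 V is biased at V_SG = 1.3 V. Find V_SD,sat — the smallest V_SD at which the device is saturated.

The boundary between triode and saturation is V_SD = V_SG − |V_tp| = V_ov.
V_ov = 1.3 − 0.733 = 0.567 V.

V_SD,sat = 0.567 V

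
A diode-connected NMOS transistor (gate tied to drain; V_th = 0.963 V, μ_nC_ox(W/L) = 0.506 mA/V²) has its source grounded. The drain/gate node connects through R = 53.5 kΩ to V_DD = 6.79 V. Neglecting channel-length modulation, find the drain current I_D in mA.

With gate tied to drain, V_GS = V_DS ≥ V_GS − V_th, so the device is in saturation.
KCL at the drain: ½ k_n (V_GS − V_th)² = (V_DD − V_GS)/R.
Let x = V_GS − 0.963. Then 13.5 x² + x − 5.827 = 0, giving x = 0.62 V (positive root), so V_GS = 1.58 V.
I_D = (V_DD − V_GS)/R = (6.79 − 1.58) / 53.5 = 0.0973 mA.

I_D = 0.0973 mA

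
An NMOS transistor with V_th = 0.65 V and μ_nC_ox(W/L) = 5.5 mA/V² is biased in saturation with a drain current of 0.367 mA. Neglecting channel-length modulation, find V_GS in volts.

V_GS = 1.02 V

In saturation I_D = ½ k_n (V_GS − V_th)², so V_GS − V_th = √(2 I_D / k_n) = √(2 × 0.367 / 5.5) = 0.365 V.
V_GS = 0.65 + 0.365 = 1.02 V.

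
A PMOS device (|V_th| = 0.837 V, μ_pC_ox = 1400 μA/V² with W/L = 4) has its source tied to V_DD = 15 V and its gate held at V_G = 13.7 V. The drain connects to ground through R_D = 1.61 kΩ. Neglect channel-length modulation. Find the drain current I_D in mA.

I_D = 0.600 mA

V_SG = V_DD − V_G = 15 − 13.7 = 1.3 V, so V_ov = 1.3 − 0.837 = 0.463 V.
k_p = μ_pC_ox · (W/L) = 5.6 mA/V².
Assume saturation: I_D = ½ k_p V_ov² = 0.5 × 5.6 × 0.463² = 0.6 mA, giving V_SD = V_DD − I_D R_D = 15 − 0.6 × 1.61 = 14 V.
V_SD = 14 V ≥ V_ov = 0.463 V, confirming saturation.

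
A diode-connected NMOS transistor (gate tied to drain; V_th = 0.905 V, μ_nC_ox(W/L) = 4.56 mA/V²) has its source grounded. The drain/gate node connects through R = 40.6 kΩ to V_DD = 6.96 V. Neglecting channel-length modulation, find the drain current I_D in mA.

I_D = 0.143 mA

With gate tied to drain, V_GS = V_DS ≥ V_GS − V_th, so the device is in saturation.
KCL at the drain: ½ k_n (V_GS − V_th)² = (V_DD − V_GS)/R.
Let x = V_GS − 0.905. Then 92.6 x² + x − 6.055 = 0, giving x = 0.25 V (positive root), so V_GS = 1.16 V.
I_D = (V_DD − V_GS)/R = (6.96 − 1.16) / 40.6 = 0.143 mA.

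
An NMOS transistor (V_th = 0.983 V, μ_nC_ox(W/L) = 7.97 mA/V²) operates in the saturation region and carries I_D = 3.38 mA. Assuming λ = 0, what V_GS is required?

In saturation I_D = ½ k_n (V_GS − V_th)², so V_GS − V_th = √(2 I_D / k_n) = √(2 × 3.38 / 7.97) = 0.921 V.
V_GS = 0.983 + 0.921 = 1.9 V.

V_GS = 1.90 V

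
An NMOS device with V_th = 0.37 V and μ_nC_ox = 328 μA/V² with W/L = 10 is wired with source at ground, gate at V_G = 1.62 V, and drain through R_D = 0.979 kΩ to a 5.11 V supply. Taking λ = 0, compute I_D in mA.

I_D = 2.56 mA

V_GS = V_G = 1.62 V, so V_ov = 1.62 − 0.37 = 1.25 V.
k_n = μ_nC_ox · (W/L) = 3.28 mA/V².
Assume saturation: I_D = ½ k_n V_ov² = 0.5 × 3.28 × 1.25² = 2.56 mA, giving V_DS = V_DD − I_D R_D = 5.11 − 2.56 × 0.979 = 2.6 V.
V_DS = 2.6 V ≥ V_ov = 1.25 V, confirming saturation.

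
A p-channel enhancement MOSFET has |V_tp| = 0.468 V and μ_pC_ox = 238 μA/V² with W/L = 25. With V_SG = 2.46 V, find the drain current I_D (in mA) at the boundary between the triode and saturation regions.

At the boundary V_SD = V_ov = V_SG − |V_tp| = 2.46 − 0.468 = 1.99 V.
k_p = μ_pC_ox · (W/L) = 5.95 mA/V².
I_D = ½ k_p V_ov² = 0.5 × 5.95 × 1.99² = 11.8 mA.

I_D = 11.8 mA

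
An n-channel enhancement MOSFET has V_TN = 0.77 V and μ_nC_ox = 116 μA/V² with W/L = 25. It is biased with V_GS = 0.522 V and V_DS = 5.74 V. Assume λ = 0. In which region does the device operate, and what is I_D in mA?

Cutoff; I_D = 0 mA

V_GS = 0.522 V < V_TN = 0.77 V, so the transistor is in cutoff.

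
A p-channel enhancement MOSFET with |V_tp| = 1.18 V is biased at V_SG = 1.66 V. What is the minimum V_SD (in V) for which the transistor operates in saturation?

V_SD,sat = 0.480 V

The boundary between triode and saturation is V_SD = V_SG − |V_tp| = V_ov.
V_ov = 1.66 − 1.18 = 0.48 V.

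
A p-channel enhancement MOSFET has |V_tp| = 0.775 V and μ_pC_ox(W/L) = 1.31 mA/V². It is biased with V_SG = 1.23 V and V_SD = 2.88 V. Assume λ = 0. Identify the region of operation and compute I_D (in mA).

V_ov = V_SG − |V_tp| = 1.23 − 0.775 = 0.455 V.
Since V_SD = 2.88 V ≥ V_ov = 0.455 V, the device is in saturation.
I_D = ½ k_p V_ov² = 0.5 × 1.31 × 0.455² = 0.136 mA.

Saturation; I_D = 0.136 mA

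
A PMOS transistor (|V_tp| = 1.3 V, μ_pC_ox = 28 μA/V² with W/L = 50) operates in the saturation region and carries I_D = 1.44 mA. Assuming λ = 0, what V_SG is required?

V_SG = 2.73 V

k_p = μ_pC_ox · (W/L) = 1.4 mA/V².
In saturation I_D = ½ k_p (V_SG − |V_tp|)², so V_SG − |V_tp| = √(2 I_D / k_p) = √(2 × 1.44 / 1.4) = 1.43 V.
V_SG = 1.3 + 1.43 = 2.73 V.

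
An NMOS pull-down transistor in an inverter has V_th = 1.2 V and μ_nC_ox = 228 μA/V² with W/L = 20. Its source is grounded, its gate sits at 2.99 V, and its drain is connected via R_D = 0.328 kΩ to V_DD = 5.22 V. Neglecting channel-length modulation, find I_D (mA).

V_GS = V_G = 2.99 V, so V_ov = 2.99 − 1.2 = 1.79 V.
k_n = μ_nC_ox · (W/L) = 4.56 mA/V².
Assume saturation: I_D = ½ k_n V_ov² = 0.5 × 4.56 × 1.79² = 7.31 mA, giving V_DS = V_DD − I_D R_D = 5.22 − 7.31 × 0.328 = 2.82 V.
V_DS = 2.82 V ≥ V_ov = 1.79 V, confirming saturation.

I_D = 7.31 mA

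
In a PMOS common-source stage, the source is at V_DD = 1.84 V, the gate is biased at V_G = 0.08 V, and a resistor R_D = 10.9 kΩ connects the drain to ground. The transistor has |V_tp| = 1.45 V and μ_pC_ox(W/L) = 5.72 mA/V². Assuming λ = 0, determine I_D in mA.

V_SG = V_DD − V_G = 1.84 − 0.08 = 1.76 V, so V_ov = 1.76 − 1.45 = 0.31 V.
Assume saturation: I_D = ½ k_p V_ov² = 0.5 × 5.72 × 0.31² = 0.275 mA, giving V_SD = V_DD − I_D R_D = 1.84 − 0.275 × 10.9 = -1.16 V.
But -1.16 V < V_ov = 0.31 V, so the device is actually in triode.
In triode I_D = k_p[V_ov V_SD − ½ V_SD²] and I_D = (V_DD − V_SD)/R_D. Equating: 31.2 V_SD² − 20.33 V_SD + 1.84 = 0, giving V_SD = 0.109 V (the root below V_ov).
I_D = (1.84 − 0.109) / 10.9 = 0.159 mA.

I_D = 0.159 mA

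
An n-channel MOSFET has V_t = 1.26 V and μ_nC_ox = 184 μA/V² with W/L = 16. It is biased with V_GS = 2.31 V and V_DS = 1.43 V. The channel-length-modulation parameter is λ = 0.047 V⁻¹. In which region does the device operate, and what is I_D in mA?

Saturation; I_D = 1.73 mA

k_n = μ_nC_ox · (W/L) = 2.944 mA/V².
V_ov = V_GS − V_t = 2.31 − 1.26 = 1.05 V.
Since V_DS = 1.43 V ≥ V_ov = 1.05 V, the device is in saturation.
I_D = ½ k_n V_ov² (1 + λ V_DS) = 0.5 × 2.944 × 1.05² × (1 + 0.047 × 1.43) = 1.73 mA.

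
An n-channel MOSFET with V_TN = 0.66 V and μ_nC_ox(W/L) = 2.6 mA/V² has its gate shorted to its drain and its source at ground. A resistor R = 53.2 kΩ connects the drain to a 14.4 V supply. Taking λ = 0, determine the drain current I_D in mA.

I_D = 0.250 mA

With gate tied to drain, V_GS = V_DS ≥ V_GS − V_TN, so the device is in saturation.
KCL at the drain: ½ k_n (V_GS − V_TN)² = (V_DD − V_GS)/R.
Let x = V_GS − 0.66. Then 69.2 x² + x − 13.74 = 0, giving x = 0.439 V (positive root), so V_GS = 1.1 V.
I_D = (V_DD − V_GS)/R = (14.4 − 1.1) / 53.2 = 0.25 mA.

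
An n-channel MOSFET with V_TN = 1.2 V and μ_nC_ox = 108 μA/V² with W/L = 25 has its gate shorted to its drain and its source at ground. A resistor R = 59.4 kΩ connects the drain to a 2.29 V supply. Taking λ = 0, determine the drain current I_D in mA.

I_D = 0.0165 mA

With gate tied to drain, V_GS = V_DS ≥ V_GS − V_TN, so the device is in saturation.
k_n = μ_nC_ox · (W/L) = 2.7 mA/V².
KCL at the drain: ½ k_n (V_GS − V_TN)² = (V_DD − V_GS)/R.
Let x = V_GS − 1.2. Then 80.2 x² + x − 1.09 = 0, giving x = 0.111 V (positive root), so V_GS = 1.31 V.
I_D = (V_DD − V_GS)/R = (2.29 − 1.31) / 59.4 = 0.0165 mA.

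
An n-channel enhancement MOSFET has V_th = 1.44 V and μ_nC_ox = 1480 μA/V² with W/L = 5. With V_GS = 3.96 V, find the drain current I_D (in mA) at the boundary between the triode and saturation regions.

I_D = 23.5 mA

At the boundary V_DS = V_ov = V_GS − V_th = 3.96 − 1.44 = 2.52 V.
k_n = μ_nC_ox · (W/L) = 7.4 mA/V².
I_D = ½ k_n V_ov² = 0.5 × 7.4 × 2.52² = 23.5 mA.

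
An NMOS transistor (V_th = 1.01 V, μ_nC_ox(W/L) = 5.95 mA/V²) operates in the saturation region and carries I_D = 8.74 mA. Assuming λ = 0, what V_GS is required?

In saturation I_D = ½ k_n (V_GS − V_th)², so V_GS − V_th = √(2 I_D / k_n) = √(2 × 8.74 / 5.95) = 1.71 V.
V_GS = 1.01 + 1.71 = 2.72 V.

V_GS = 2.72 V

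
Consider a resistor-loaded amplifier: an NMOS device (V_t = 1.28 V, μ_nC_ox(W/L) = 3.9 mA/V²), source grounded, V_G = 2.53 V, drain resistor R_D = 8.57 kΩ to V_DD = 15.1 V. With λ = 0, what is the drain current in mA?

V_GS = V_G = 2.53 V, so V_ov = 2.53 − 1.28 = 1.25 V.
Assume saturation: I_D = ½ k_n V_ov² = 0.5 × 3.9 × 1.25² = 3.05 mA, giving V_DS = V_DD − I_D R_D = 15.1 − 3.05 × 8.57 = -11 V.
But -11 V < V_ov = 1.25 V, so the device is actually in triode.
In triode I_D = k_n[V_ov V_DS − ½ V_DS²] and I_D = (V_DD − V_DS)/R_D. Equating: 16.7 V_DS² − 42.78 V_DS + 15.1 = 0, giving V_DS = 0.423 V (the root below V_ov).
I_D = (15.1 − 0.423) / 8.57 = 1.71 mA.

I_D = 1.71 mA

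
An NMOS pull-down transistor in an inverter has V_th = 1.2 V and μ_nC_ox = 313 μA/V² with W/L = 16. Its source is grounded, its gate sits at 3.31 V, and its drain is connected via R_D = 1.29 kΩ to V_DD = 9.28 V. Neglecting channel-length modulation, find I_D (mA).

V_GS = V_G = 3.31 V, so V_ov = 3.31 − 1.2 = 2.11 V.
k_n = μ_nC_ox · (W/L) = 5.008 mA/V².
Assume saturation: I_D = ½ k_n V_ov² = 0.5 × 5.008 × 2.11² = 11.1 mA, giving V_DS = V_DD − I_D R_D = 9.28 − 11.1 × 1.29 = -5.1 V.
But -5.1 V < V_ov = 2.11 V, so the device is actually in triode.
In triode I_D = k_n[V_ov V_DS − ½ V_DS²] and I_D = (V_DD − V_DS)/R_D. Equating: 3.23 V_DS² − 14.63 V_DS + 9.28 = 0, giving V_DS = 0.763 V (the root below V_ov).
I_D = (9.28 − 0.763) / 1.29 = 6.6 mA.

I_D = 6.60 mA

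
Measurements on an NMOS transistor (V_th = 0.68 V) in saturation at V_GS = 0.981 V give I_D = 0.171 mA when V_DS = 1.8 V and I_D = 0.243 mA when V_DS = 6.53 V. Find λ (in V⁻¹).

With V_GS fixed, I_D ∝ (1 + λ V_DS) in saturation, so I_D2/I_D1 = (1 + λ V_DS2)/(1 + λ V_DS1).
0.243/0.171 = 1.421 = (1 + 6.53 λ)/(1 + 1.8 λ).
Solving: λ (I_D1 V_DS2 − I_D2 V_DS1) = I_D2 − I_D1, so λ = (0.243 − 0.171) / (0.171 × 6.53 − 0.243 × 1.8) = 0.072 / 0.679 = 0.106 V⁻¹.

λ = 0.106 V⁻¹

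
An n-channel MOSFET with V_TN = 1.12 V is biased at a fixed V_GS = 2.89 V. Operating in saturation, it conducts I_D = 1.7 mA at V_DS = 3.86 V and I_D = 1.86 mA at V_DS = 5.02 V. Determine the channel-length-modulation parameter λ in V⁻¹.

λ = 0.118 V⁻¹

With V_GS fixed, I_D ∝ (1 + λ V_DS) in saturation, so I_D2/I_D1 = (1 + λ V_DS2)/(1 + λ V_DS1).
1.86/1.7 = 1.094 = (1 + 5.02 λ)/(1 + 3.86 λ).
Solving: λ (I_D1 V_DS2 − I_D2 V_DS1) = I_D2 − I_D1, so λ = (1.86 − 1.7) / (1.7 × 5.02 − 1.86 × 3.86) = 0.16 / 1.35 = 0.118 V⁻¹.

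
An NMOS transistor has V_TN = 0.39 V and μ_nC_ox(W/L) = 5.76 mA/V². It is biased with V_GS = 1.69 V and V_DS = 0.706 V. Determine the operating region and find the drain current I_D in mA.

Triode; I_D = 3.85 mA

V_ov = V_GS − V_TN = 1.69 − 0.39 = 1.3 V.
Since V_DS = 0.706 V < V_ov = 1.3 V, the device is in the triode region.
I_D = k_n [V_ov · V_DS − ½ V_DS²] = 5.76 × [1.3 × 0.706 − 0.5 × 0.706²] = 3.85 mA.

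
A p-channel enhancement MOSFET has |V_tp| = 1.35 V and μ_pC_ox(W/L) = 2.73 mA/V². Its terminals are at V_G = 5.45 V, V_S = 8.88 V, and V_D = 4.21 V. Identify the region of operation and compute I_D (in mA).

Saturation; I_D = 5.91 mA

V_SG = V_S − V_G = 8.88 − 5.45 = 3.43 V; V_SD = V_S − V_D = 8.88 − 4.21 = 4.67 V.
V_ov = V_SG − |V_tp| = 3.43 − 1.35 = 2.08 V.
Since V_SD = 4.67 V ≥ V_ov = 2.08 V, the device is in saturation.
I_D = ½ k_p V_ov² = 0.5 × 2.73 × 2.08² = 5.91 mA.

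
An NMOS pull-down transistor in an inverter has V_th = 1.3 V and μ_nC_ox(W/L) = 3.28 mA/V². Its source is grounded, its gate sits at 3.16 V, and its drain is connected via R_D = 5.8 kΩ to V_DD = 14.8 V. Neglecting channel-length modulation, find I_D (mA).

I_D = 2.47 mA

V_GS = V_G = 3.16 V, so V_ov = 3.16 − 1.3 = 1.86 V.
Assume saturation: I_D = ½ k_n V_ov² = 0.5 × 3.28 × 1.86² = 5.67 mA, giving V_DS = V_DD − I_D R_D = 14.8 − 5.67 × 5.8 = -18.1 V.
But -18.1 V < V_ov = 1.86 V, so the device is actually in triode.
In triode I_D = k_n[V_ov V_DS − ½ V_DS²] and I_D = (V_DD − V_DS)/R_D. Equating: 9.51 V_DS² − 36.38 V_DS + 14.8 = 0, giving V_DS = 0.463 V (the root below V_ov).
I_D = (14.8 − 0.463) / 5.8 = 2.47 mA.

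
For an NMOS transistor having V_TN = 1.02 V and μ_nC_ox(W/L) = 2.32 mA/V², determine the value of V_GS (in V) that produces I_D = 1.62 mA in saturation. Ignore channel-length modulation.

In saturation I_D = ½ k_n (V_GS − V_TN)², so V_GS − V_TN = √(2 I_D / k_n) = √(2 × 1.62 / 2.32) = 1.18 V.
V_GS = 1.02 + 1.18 = 2.2 V.

V_GS = 2.20 V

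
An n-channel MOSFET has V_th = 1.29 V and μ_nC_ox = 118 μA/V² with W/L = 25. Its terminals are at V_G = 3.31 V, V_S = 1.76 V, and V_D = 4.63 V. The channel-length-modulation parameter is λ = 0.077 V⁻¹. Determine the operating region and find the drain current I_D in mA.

Saturation; I_D = 0.122 mA

V_GS = V_G − V_S = 3.31 − 1.76 = 1.55 V; V_DS = V_D − V_S = 4.63 − 1.76 = 2.87 V.
k_n = μ_nC_ox · (W/L) = 2.95 mA/V².
V_ov = V_GS − V_th = 1.55 − 1.29 = 0.26 V.
Since V_DS = 2.87 V ≥ V_ov = 0.26 V, the device is in saturation.
I_D = ½ k_n V_ov² (1 + λ V_DS) = 0.5 × 2.95 × 0.26² × (1 + 0.077 × 2.87) = 0.122 mA.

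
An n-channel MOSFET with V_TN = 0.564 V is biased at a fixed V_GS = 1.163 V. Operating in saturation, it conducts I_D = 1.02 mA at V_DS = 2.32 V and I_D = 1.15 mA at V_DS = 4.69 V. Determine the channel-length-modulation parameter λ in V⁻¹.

λ = 0.0614 V⁻¹

With V_GS fixed, I_D ∝ (1 + λ V_DS) in saturation, so I_D2/I_D1 = (1 + λ V_DS2)/(1 + λ V_DS1).
1.15/1.02 = 1.127 = (1 + 4.69 λ)/(1 + 2.32 λ).
Solving: λ (I_D1 V_DS2 − I_D2 V_DS1) = I_D2 − I_D1, so λ = (1.15 − 1.02) / (1.02 × 4.69 − 1.15 × 2.32) = 0.13 / 2.12 = 0.0614 V⁻¹.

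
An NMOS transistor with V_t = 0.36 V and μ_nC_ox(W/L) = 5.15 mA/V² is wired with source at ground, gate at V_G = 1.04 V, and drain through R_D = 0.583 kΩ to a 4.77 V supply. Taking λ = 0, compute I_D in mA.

V_GS = V_G = 1.04 V, so V_ov = 1.04 − 0.36 = 0.68 V.
Assume saturation: I_D = ½ k_n V_ov² = 0.5 × 5.15 × 0.68² = 1.19 mA, giving V_DS = V_DD − I_D R_D = 4.77 − 1.19 × 0.583 = 4.08 V.
V_DS = 4.08 V ≥ V_ov = 0.68 V, confirming saturation.

I_D = 1.19 mA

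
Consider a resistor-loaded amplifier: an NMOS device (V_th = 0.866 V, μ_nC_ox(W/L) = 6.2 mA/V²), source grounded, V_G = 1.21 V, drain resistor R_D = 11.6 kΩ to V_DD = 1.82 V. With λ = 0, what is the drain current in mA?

V_GS = V_G = 1.21 V, so V_ov = 1.21 − 0.866 = 0.344 V.
Assume saturation: I_D = ½ k_n V_ov² = 0.5 × 6.2 × 0.344² = 0.367 mA, giving V_DS = V_DD − I_D R_D = 1.82 − 0.367 × 11.6 = -2.44 V.
But -2.44 V < V_ov = 0.344 V, so the device is actually in triode.
In triode I_D = k_n[V_ov V_DS − ½ V_DS²] and I_D = (V_DD − V_DS)/R_D. Equating: 36 V_DS² − 25.74 V_DS + 1.82 = 0, giving V_DS = 0.0795 V (the root below V_ov).
I_D = (1.82 − 0.0795) / 11.6 = 0.15 mA.

I_D = 0.150 mA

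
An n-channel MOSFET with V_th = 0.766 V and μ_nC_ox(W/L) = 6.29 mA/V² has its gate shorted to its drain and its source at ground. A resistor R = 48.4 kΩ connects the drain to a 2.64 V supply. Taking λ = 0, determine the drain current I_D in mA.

With gate tied to drain, V_GS = V_DS ≥ V_GS − V_th, so the device is in saturation.
KCL at the drain: ½ k_n (V_GS − V_th)² = (V_DD − V_GS)/R.
Let x = V_GS − 0.766. Then 152 x² + x − 1.874 = 0, giving x = 0.108 V (positive root), so V_GS = 0.874 V.
I_D = (V_DD − V_GS)/R = (2.64 − 0.874) / 48.4 = 0.0365 mA.

I_D = 0.0365 mA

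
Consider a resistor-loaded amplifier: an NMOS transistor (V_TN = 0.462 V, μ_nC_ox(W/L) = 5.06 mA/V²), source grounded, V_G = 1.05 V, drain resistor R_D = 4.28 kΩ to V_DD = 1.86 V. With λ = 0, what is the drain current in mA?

V_GS = V_G = 1.05 V, so V_ov = 1.05 − 0.462 = 0.588 V.
Assume saturation: I_D = ½ k_n V_ov² = 0.5 × 5.06 × 0.588² = 0.875 mA, giving V_DS = V_DD − I_D R_D = 1.86 − 0.875 × 4.28 = -1.88 V.
But -1.88 V < V_ov = 0.588 V, so the device is actually in triode.
In triode I_D = k_n[V_ov V_DS − ½ V_DS²] and I_D = (V_DD − V_DS)/R_D. Equating: 10.8 V_DS² − 13.73 V_DS + 1.86 = 0, giving V_DS = 0.154 V (the root below V_ov).
I_D = (1.86 − 0.154) / 4.28 = 0.399 mA.

I_D = 0.399 mA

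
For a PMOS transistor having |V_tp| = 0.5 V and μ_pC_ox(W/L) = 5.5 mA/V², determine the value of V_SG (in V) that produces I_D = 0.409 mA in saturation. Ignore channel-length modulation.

V_SG = 0.886 V

In saturation I_D = ½ k_p (V_SG − |V_tp|)², so V_SG − |V_tp| = √(2 I_D / k_p) = √(2 × 0.409 / 5.5) = 0.386 V.
V_SG = 0.5 + 0.386 = 0.886 V.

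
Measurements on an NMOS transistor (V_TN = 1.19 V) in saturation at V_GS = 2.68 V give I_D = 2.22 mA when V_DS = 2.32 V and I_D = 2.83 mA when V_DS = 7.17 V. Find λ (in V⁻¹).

With V_GS fixed, I_D ∝ (1 + λ V_DS) in saturation, so I_D2/I_D1 = (1 + λ V_DS2)/(1 + λ V_DS1).
2.83/2.22 = 1.275 = (1 + 7.17 λ)/(1 + 2.32 λ).
Solving: λ (I_D1 V_DS2 − I_D2 V_DS1) = I_D2 − I_D1, so λ = (2.83 − 2.22) / (2.22 × 7.17 − 2.83 × 2.32) = 0.61 / 9.35 = 0.0652 V⁻¹.

λ = 0.0652 V⁻¹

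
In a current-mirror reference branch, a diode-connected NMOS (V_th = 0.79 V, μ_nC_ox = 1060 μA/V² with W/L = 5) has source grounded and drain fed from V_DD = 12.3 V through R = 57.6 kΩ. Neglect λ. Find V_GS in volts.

V_GS = 1.06 V

With gate tied to drain, V_GS = V_DS ≥ V_GS − V_th, so the device is in saturation.
k_n = μ_nC_ox · (W/L) = 5.3 mA/V².
KCL at the drain: ½ k_n (V_GS − V_th)² = (V_DD − V_GS)/R.
Let x = V_GS − 0.79. Then 153 x² + x − 11.51 = 0, giving x = 0.271 V (positive root), so V_GS = 1.06 V.
I_D = (V_DD − V_GS)/R = (12.3 − 1.06) / 57.6 = 0.195 mA.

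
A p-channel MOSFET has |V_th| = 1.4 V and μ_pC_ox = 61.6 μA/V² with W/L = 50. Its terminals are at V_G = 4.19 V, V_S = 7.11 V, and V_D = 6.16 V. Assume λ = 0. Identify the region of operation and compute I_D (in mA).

V_SG = V_S − V_G = 7.11 − 4.19 = 2.92 V; V_SD = V_S − V_D = 7.11 − 6.16 = 0.95 V.
k_p = μ_pC_ox · (W/L) = 3.08 mA/V².
V_ov = V_SG − |V_th| = 2.92 − 1.4 = 1.52 V.
Since V_SD = 0.95 V < V_ov = 1.52 V, the device is in the triode region.
I_D = k_p [V_ov · V_SD − ½ V_SD²] = 3.08 × [1.52 × 0.95 − 0.5 × 0.95²] = 3.06 mA.

Triode; I_D = 3.06 mA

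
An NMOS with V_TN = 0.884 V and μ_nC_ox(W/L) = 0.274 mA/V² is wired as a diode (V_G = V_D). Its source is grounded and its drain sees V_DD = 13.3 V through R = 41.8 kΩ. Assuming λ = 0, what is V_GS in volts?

V_GS = 2.27 V

With gate tied to drain, V_GS = V_DS ≥ V_GS − V_TN, so the device is in saturation.
KCL at the drain: ½ k_n (V_GS − V_TN)² = (V_DD − V_GS)/R.
Let x = V_GS − 0.884. Then 5.73 x² + x − 12.42 = 0, giving x = 1.39 V (positive root), so V_GS = 2.27 V.
I_D = (V_DD − V_GS)/R = (13.3 − 2.27) / 41.8 = 0.264 mA.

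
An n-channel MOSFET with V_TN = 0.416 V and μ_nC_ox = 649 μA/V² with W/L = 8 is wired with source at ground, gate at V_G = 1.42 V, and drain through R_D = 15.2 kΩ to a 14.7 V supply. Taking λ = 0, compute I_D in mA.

I_D = 0.954 mA

V_GS = V_G = 1.42 V, so V_ov = 1.42 − 0.416 = 1 V.
k_n = μ_nC_ox · (W/L) = 5.192 mA/V².
Assume saturation: I_D = ½ k_n V_ov² = 0.5 × 5.192 × 1² = 2.62 mA, giving V_DS = V_DD − I_D R_D = 14.7 − 2.62 × 15.2 = -25.1 V.
But -25.1 V < V_ov = 1 V, so the device is actually in triode.
In triode I_D = k_n[V_ov V_DS − ½ V_DS²] and I_D = (V_DD − V_DS)/R_D. Equating: 39.5 V_DS² − 80.23 V_DS + 14.7 = 0, giving V_DS = 0.204 V (the root below V_ov).
I_D = (14.7 − 0.204) / 15.2 = 0.954 mA.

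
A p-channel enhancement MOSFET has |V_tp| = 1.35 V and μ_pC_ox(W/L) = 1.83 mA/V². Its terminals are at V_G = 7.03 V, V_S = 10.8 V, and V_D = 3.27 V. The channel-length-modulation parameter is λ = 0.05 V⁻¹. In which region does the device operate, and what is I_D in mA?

Saturation; I_D = 7.38 mA

V_SG = V_S − V_G = 10.8 − 7.03 = 3.77 V; V_SD = V_S − V_D = 10.8 − 3.27 = 7.53 V.
V_ov = V_SG − |V_tp| = 3.77 − 1.35 = 2.42 V.
Since V_SD = 7.53 V ≥ V_ov = 2.42 V, the device is in saturation.
I_D = ½ k_p V_ov² (1 + λ V_SD) = 0.5 × 1.83 × 2.42² × (1 + 0.05 × 7.53) = 7.38 mA.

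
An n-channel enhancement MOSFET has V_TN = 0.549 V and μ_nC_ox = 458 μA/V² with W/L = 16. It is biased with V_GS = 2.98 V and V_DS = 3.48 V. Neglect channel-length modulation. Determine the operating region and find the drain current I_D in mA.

Saturation; I_D = 21.7 mA

k_n = μ_nC_ox · (W/L) = 7.328 mA/V².
V_ov = V_GS − V_TN = 2.98 − 0.549 = 2.43 V.
Since V_DS = 3.48 V ≥ V_ov = 2.43 V, the device is in saturation.
I_D = ½ k_n V_ov² = 0.5 × 7.328 × 2.43² = 21.7 mA.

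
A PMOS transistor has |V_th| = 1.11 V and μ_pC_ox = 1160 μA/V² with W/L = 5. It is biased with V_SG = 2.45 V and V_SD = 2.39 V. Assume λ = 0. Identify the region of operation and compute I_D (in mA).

Saturation; I_D = 5.21 mA

k_p = μ_pC_ox · (W/L) = 5.8 mA/V².
V_ov = V_SG − |V_th| = 2.45 − 1.11 = 1.34 V.
Since V_SD = 2.39 V ≥ V_ov = 1.34 V, the device is in saturation.
I_D = ½ k_p V_ov² = 0.5 × 5.8 × 1.34² = 5.21 mA.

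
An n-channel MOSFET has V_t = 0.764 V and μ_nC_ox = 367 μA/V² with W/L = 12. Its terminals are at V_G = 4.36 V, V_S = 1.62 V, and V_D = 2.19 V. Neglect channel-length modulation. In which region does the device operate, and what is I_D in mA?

Triode; I_D = 4.24 mA

V_GS = V_G − V_S = 4.36 − 1.62 = 2.74 V; V_DS = V_D − V_S = 2.19 − 1.62 = 0.57 V.
k_n = μ_nC_ox · (W/L) = 4.404 mA/V².
V_ov = V_GS − V_t = 2.74 − 0.764 = 1.98 V.
Since V_DS = 0.57 V < V_ov = 1.98 V, the device is in the triode region.
I_D = k_n [V_ov · V_DS − ½ V_DS²] = 4.404 × [1.98 × 0.57 − 0.5 × 0.57²] = 4.24 mA.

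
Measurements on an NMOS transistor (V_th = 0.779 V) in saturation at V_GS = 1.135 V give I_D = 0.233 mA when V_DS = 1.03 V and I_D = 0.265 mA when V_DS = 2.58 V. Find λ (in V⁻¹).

With V_GS fixed, I_D ∝ (1 + λ V_DS) in saturation, so I_D2/I_D1 = (1 + λ V_DS2)/(1 + λ V_DS1).
0.265/0.233 = 1.137 = (1 + 2.58 λ)/(1 + 1.03 λ).
Solving: λ (I_D1 V_DS2 − I_D2 V_DS1) = I_D2 − I_D1, so λ = (0.265 − 0.233) / (0.233 × 2.58 − 0.265 × 1.03) = 0.032 / 0.328 = 0.0975 V⁻¹.

λ = 0.0975 V⁻¹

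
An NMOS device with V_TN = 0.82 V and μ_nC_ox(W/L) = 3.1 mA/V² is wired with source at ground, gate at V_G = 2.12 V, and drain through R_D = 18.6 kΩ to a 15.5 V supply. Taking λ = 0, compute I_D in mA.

V_GS = V_G = 2.12 V, so V_ov = 2.12 − 0.82 = 1.3 V.
Assume saturation: I_D = ½ k_n V_ov² = 0.5 × 3.1 × 1.3² = 2.62 mA, giving V_DS = V_DD − I_D R_D = 15.5 − 2.62 × 18.6 = -33.2 V.
But -33.2 V < V_ov = 1.3 V, so the device is actually in triode.
In triode I_D = k_n[V_ov V_DS − ½ V_DS²] and I_D = (V_DD − V_DS)/R_D. Equating: 28.8 V_DS² − 75.96 V_DS + 15.5 = 0, giving V_DS = 0.223 V (the root below V_ov).
I_D = (15.5 − 0.223) / 18.6 = 0.821 mA.

I_D = 0.821 mA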